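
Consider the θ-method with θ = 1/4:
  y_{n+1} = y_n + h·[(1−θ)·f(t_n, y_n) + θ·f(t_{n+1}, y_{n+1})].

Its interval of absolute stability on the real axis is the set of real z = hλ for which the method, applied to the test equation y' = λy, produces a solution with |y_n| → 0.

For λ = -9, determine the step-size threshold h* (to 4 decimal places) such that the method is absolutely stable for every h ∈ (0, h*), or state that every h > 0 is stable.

Test eqn y'=λy, z=hλ:
  y_{n+1} = y_n + z·[3/4·y_n + 1/4·y_{n+1}] ⇒ (1 − 1/4z)y_{n+1} = (1 + 3/4z)y_n
  ⇒ R(z) = (1 + 3/4z)/(1 − 1/4z).

Need |R(x)|<1, x<0.
x=-0.51: |R|=0.5477
R=−1: 1+3/4x = −1+1/4x ⇒ -1/2x=2 ⇒ x=2/(-1/2)=-4.0000
Confirm numerically:
  x=-3.947: |R|=0.98666 <1
  x=-3.596: |R|=0.89363 <1
  x=-1.654: |R|=0.17015 <1
  x=-4.069: |R|=1.01710 >1
  x=-4.034: |R|=1.00846 >1
Stable set (-4.0000, 0).

(-4.0000,0); λ=-9 ⇒ h* = (4)/9 = 0.4444.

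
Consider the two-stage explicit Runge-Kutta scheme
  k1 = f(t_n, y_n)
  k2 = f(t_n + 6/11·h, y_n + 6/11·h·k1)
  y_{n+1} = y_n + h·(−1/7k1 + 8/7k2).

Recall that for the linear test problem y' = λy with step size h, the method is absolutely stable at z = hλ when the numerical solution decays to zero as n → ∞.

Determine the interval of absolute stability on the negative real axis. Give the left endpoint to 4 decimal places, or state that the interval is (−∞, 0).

(-1.6042, 0).

On y'=λy, z=hλ:
  k1=λy_n ⇒ h·k1=z·y_n;  k2=λ(1+6/11z)y_n ⇒ h·k2=z(1+6/11z)y_n
  y_{n+1}/y_n = 1 − 1/7z + 8/7z(1+6/11z) = 1 + z + 48/77z²
  ⇒ R(z) = 1 + z + 48/77z².

Need |R(x)|<1, x<0.
x=-0.7: |R|=0.6055
R=1: x+48/77x²=0 ⇒ x=−77/48=-1.6042; min R=1−1/(4·48/77)=0.5990>−1
Confirm numerically:
  x=-1.357: |R|=0.79092 <1
  x=-1.142: |R|=0.67099 <1
  x=-1.093: |R|=0.65172 <1
  x=-1.007: |R|=0.62513 <1
  x=-2.080: |R|=1.61698 >1
  x=-2.021: |R|=1.52515 >1
  x=-1.829: |R|=1.25635 >1
Stable set (-1.6042, 0).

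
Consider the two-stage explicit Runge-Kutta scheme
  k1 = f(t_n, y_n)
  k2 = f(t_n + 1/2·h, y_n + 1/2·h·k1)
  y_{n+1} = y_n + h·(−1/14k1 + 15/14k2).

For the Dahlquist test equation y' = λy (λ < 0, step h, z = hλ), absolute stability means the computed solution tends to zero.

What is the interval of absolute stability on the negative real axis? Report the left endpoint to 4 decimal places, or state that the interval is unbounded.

Test eqn y'=λy, z=hλ:
  k1=λy_n ⇒ h·k1=z·y_n;  k2=λ(1+1/2z)y_n ⇒ h·k2=z(1+1/2z)y_n
  y_{n+1}/y_n = 1 − 1/14z + 15/14z(1+1/2z) = 1 + z + 15/28z²
  R(z) = 1 + z + 15/28z².

Find x<0 with |R(x)|<1.
x=-0.78: |R|=0.5459
R=1: x+15/28x²=0 ⇒ x=−28/15=-1.8667; min R=1−1/(4·15/28)=0.5333>−1
Confirm numerically:
  x=-1.666: |R|=0.82090 <1
  x=-1.642: |R|=0.80237 <1
  x=-1.050: |R|=0.54062 <1
  x=-2.423: |R|=1.72214 >1
  x=-2.098: |R|=1.26000 >1
Stable set (-1.8667, 0).

(-1.8667, 0).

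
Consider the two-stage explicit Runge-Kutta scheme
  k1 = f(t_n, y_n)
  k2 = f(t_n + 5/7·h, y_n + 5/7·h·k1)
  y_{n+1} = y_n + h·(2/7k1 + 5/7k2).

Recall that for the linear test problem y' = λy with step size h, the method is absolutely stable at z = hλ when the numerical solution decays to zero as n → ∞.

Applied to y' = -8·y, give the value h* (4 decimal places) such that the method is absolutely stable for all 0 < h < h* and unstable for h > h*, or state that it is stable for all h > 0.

(-1.9600,0); λ=-8 ⇒ h* = (49/25)/8 = 0.2450.

On y'=λy, z=hλ:
  k1=λy_n ⇒ h·k1=z·y_n;  k2=λ(1+5/7z)y_n ⇒ h·k2=z(1+5/7z)y_n
  y_{n+1}/y_n = 1 + 2/7z + 5/7z(1+5/7z) = 1 + z + 25/49z²
  ⇒ R(z) = 1 + z + 25/49z².

Need |R(x)|<1, x<0.
x=-0.97: |R|=0.5101
R=1: x+25/49x²=0 ⇒ x=−49/25=-1.9600; min R=1−1/(4·25/49)=0.5100>−1
Confirm numerically:
  x=-1.757: |R|=0.81802 <1
  x=-1.662: |R|=0.74731 <1
  x=-1.089: |R|=0.51606 <1
  x=-0.974: |R|=0.51002 <1
  x=-2.290: |R|=1.38556 >1
  x=-2.121: |R|=1.17422 >1
So |R|<1 on (-1.9600, 0).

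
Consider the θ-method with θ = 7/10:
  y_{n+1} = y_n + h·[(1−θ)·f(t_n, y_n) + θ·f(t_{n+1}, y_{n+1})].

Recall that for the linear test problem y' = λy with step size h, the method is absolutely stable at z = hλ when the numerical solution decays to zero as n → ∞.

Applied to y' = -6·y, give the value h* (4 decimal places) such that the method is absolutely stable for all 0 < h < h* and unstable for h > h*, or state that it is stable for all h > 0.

(−∞, 0) — no finite endpoint. Any h>0 works for λ=-6.

Test eqn y'=λy, z=hλ:
  y_{n+1} = y_n + z·[3/10·y_n + 7/10·y_{n+1}] ⇒ (1 − 7/10z)y_{n+1} = (1 + 3/10z)y_n
  Hence R(z) = (1 + 3/10z)/(1 − 7/10z).

Solve |R(x)|<1 on ℝ⁻.
x=-1.46: |R|=0.2779
x=-2: |R|=0.1667
x=-10: |R|=0.2500
x=-100: |R|=0.4085
θ=7/10≥1/2 ⇒ |1+3/10x|<|1−7/10x| ∀x<0 ⇒ stable on all of ℝ⁻.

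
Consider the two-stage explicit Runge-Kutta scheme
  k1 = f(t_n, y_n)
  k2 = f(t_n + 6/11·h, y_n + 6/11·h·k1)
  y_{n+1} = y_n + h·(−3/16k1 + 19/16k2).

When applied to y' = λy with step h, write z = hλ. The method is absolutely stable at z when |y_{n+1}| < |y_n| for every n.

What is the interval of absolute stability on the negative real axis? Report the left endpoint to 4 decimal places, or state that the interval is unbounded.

Set f=λy, z=hλ:
  k1=λy_n ⇒ h·k1=z·y_n;  k2=λ(1+6/11z)y_n ⇒ h·k2=z(1+6/11z)y_n
  y_{n+1}/y_n = 1 − 3/16z + 19/16z(1+6/11z) = 1 + z + 57/88z²
  ⇒ R(z) = 1 + z + 57/88z².

Find x<0 with |R(x)|<1.
x=-1.6: |R|=1.0582
R=1: x+57/88x²=0 ⇒ x=−88/57=-1.5439; min R=1−1/(4·57/88)=0.6140>−1
Confirm numerically:
  x=-1.219: |R|=0.74350 <1
  x=-1.165: |R|=0.71411 <1
  x=-0.922: |R|=0.62862 <1
  x=-0.681: |R|=0.61939 <1
  x=-1.978: |R|=1.55622 >1
  x=-1.868: |R|=1.39220 >1
  x=-1.664: |R|=1.12949 >1
So |R|<1 on (-1.5439, 0).

z∈(-1.5439,0).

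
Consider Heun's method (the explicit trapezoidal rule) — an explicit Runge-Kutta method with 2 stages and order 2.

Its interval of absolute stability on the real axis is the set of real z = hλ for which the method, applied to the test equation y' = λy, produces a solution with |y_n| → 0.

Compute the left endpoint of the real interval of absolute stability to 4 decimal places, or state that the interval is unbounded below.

With y'=λy (z=hλ):
  order 2, 2-stage ⇒ R(z)=1+z+z^2/2
  (e.g. R(-1.24)=0.52880, |R|=0.52880)

Find x<0 with |R(x)|<1.
x=-1.24: |R|=0.5288
|R(-1.27)|=0.5364 |R(-1.05)|=0.5012 |R(-0.84)|=0.5128
Bisect:
  x_lo=-2.4332 |R|=1.5270  x_hi=-0.1399 |R|=0.8699
  mid=-1.28653 |R|=0.54105 →hi
  mid=-1.85987 |R|=0.86969 →hi
  mid=-2.14653 |R|=1.15727 →lo
  mid=-2.00320 |R|=1.00321 →lo
  mid=-1.93153 |R|=0.93388 →hi
  mid=-1.96737 |R|=0.96790 →hi
  mid=-1.98528 |R|=0.98539 →hi
  mid=-1.99424 |R|=0.99426 →hi
  mid=-1.99872 |R|=0.99872 →hi
  mid=-2.00096 |R|=1.00096 →lo
  ...
  [-2.00012,-1.99998] ⇒ x*=-2.0000
Interval (-2.0000, 0).

z* = -2.0000.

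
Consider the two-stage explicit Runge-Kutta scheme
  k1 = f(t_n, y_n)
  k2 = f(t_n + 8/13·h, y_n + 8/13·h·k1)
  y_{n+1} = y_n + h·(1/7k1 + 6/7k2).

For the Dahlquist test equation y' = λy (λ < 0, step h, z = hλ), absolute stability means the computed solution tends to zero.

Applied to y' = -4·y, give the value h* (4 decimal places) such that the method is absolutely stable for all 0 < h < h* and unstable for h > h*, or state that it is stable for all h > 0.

(-1.8958,0); λ=-4 ⇒ h* = (91/48)/4 = 0.4740.

Test eqn y'=λy, z=hλ:
  k1=λy_n ⇒ h·k1=z·y_n;  k2=λ(1+8/13z)y_n ⇒ h·k2=z(1+8/13z)y_n
  y_{n+1}/y_n = 1 + 1/7z + 6/7z(1+8/13z) = 1 + z + 48/91z²
  Hence R(z) = 1 + z + 48/91z².

Find x<0 with |R(x)|<1.
x=-1.25: |R|=0.5742
R=1: x+48/91x²=0 ⇒ x=−91/48=-1.8958; min R=1−1/(4·48/91)=0.5260>−1
Confirm numerically:
  x=-1.354: |R|=0.61302 <1
  x=-1.238: |R|=0.57043 <1
  x=-1.133: |R|=0.54411 <1
  x=-2.228: |R|=1.39037 >1
  x=-2.171: |R|=1.31511 >1
  x=-2.158: |R|=1.29842 >1
Stable set (-1.8958, 0).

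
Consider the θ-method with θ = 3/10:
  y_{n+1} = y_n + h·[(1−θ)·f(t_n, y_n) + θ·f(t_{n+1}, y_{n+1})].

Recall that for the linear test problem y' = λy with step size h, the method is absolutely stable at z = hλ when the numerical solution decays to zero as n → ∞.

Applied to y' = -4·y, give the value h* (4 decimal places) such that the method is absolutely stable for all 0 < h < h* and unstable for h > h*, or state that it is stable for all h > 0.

(-5.0000,0); λ=-4 ⇒ h* = (5)/4 = 1.2500.

Set f=λy, z=hλ:
  y_{n+1} = y_n + z·[7/10·y_n + 3/10·y_{n+1}] ⇒ (1 − 3/10z)y_{n+1} = (1 + 7/10z)y_n
  ⇒ R(z) = (1 + 7/10z)/(1 − 3/10z).

Need |R(x)|<1, x<0.
x=-0.89: |R|=0.2976
R=−1: 1+7/10x = −1+3/10x ⇒ -2/5x=2 ⇒ x=2/(-2/5)=-5.0000
Confirm numerically:
  x=-4.880: |R|=0.98052 <1
  x=-3.491: |R|=0.70517 <1
  x=-3.154: |R|=0.62059 <1
  x=-2.551: |R|=0.44508 <1
  x=-5.505: |R|=1.07618 >1
  x=-5.134: |R|=1.02110 >1
So |R|<1 on (-5.0000, 0).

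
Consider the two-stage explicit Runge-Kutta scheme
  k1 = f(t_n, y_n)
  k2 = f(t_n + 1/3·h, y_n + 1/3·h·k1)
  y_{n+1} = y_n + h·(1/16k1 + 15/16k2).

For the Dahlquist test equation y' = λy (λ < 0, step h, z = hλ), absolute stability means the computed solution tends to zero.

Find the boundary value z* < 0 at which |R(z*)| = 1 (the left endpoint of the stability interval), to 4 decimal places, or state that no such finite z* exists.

With y'=λy (z=hλ):
  k1=λy_n ⇒ h·k1=z·y_n;  k2=λ(1+1/3z)y_n ⇒ h·k2=z(1+1/3z)y_n
  y_{n+1}/y_n = 1 + 1/16z + 15/16z(1+1/3z) = 1 + z + 5/16z²
  Hence R(z) = 1 + z + 5/16z².

Find x<0 with |R(x)|<1.
x=-0.68: |R|=0.4645
R=1: x+5/16x²=0 ⇒ x=−16/5=-3.2000; min R=1−1/(4·5/16)=0.2000>−1
Confirm numerically:
  x=-3.100: |R|=0.90312 <1
  x=-2.166: |R|=0.30011 <1
  x=-1.579: |R|=0.20014 <1
  x=-3.389: |R|=1.20016 >1
  x=-3.303: |R|=1.10632 >1
  x=-3.274: |R|=1.07571 >1
Interval (-3.2000, 0).

left endpoint -3.2000.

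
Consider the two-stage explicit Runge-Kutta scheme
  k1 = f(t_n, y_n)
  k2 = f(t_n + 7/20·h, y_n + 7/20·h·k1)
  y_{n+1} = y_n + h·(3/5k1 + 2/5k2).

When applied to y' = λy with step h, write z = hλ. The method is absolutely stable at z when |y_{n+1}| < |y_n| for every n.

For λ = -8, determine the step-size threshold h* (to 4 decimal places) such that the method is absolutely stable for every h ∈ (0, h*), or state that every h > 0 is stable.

(-7.1429,0); λ=-8 ⇒ h* = (50/7)/8 = 0.8929.

Test eqn y'=λy, z=hλ:
  k1=λy_n ⇒ h·k1=z·y_n;  k2=λ(1+7/20z)y_n ⇒ h·k2=z(1+7/20z)y_n
  y_{n+1}/y_n = 1 + 3/5z + 2/5z(1+7/20z) = 1 + z + 7/50z²
  so R(z) = 1 + z + 7/50z².

Find x<0 with |R(x)|<1.
x=-0.54: |R|=0.5008
R=1: x+7/50x²=0 ⇒ x=−50/7=-7.1429; min R=1−1/(4·7/50)=-0.7857>−1
Confirm numerically:
  x=-6.179: |R|=0.16621 <1
  x=-4.606: |R|=0.63587 <1
  x=-3.718: |R|=0.78271 <1
  x=-3.564: |R|=0.78571 <1
  x=-7.686: |R|=1.58444 >1
  x=-7.654: |R|=1.54772 >1
  x=-7.382: |R|=1.24715 >1
So |R|<1 on (-7.1429, 0).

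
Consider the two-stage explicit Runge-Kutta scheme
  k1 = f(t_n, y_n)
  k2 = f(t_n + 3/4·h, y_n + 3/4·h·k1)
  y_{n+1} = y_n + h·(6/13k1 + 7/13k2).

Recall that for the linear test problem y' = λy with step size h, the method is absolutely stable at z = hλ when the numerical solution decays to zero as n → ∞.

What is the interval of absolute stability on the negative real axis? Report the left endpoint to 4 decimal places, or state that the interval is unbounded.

(-2.4762, 0).

On y'=λy, z=hλ:
  k1=λy_n ⇒ h·k1=z·y_n;  k2=λ(1+3/4z)y_n ⇒ h·k2=z(1+3/4z)y_n
  y_{n+1}/y_n = 1 + 6/13z + 7/13z(1+3/4z) = 1 + z + 21/52z²
  so R(z) = 1 + z + 21/52z².

Boundary: |R(x)|=1, x<0.
x=-0.31: |R|=0.7288
R=1: x+21/52x²=0 ⇒ x=−52/21=-2.4762; min R=1−1/(4·21/52)=0.3810>−1
Confirm numerically:
  x=-2.004: |R|=0.61785 <1
  x=-1.171: |R|=0.38277 <1
  x=-1.103: |R|=0.38832 <1
  x=-3.028: |R|=1.67478 >1
  x=-2.992: |R|=1.62326 >1
  x=-2.782: |R|=1.34358 >1
Interval (-2.4762, 0).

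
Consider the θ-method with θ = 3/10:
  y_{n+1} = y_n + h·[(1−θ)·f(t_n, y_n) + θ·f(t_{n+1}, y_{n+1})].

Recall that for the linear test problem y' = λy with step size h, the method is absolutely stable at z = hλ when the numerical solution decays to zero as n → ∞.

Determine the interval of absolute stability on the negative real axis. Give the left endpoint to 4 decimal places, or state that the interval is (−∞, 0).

With y'=λy (z=hλ):
  y_{n+1} = y_n + z·[7/10·y_n + 3/10·y_{n+1}] ⇒ (1 − 3/10z)y_{n+1} = (1 + 7/10z)y_n
  ⇒ R(z) = (1 + 7/10z)/(1 − 3/10z).

Need |R(x)|<1, x<0.
x=-0.4: |R|=0.6429
R=−1: 1+7/10x = −1+3/10x ⇒ -2/5x=2 ⇒ x=2/(-2/5)=-5.0000
Confirm numerically:
  x=-4.278: |R|=0.87352 <1
  x=-3.506: |R|=0.70874 <1
  x=-2.252: |R|=0.34400 <1
  x=-5.245: |R|=1.03808 >1
  x=-5.120: |R|=1.01893 >1
  x=-5.062: |R|=1.00985 >1
So |R|<1 on (-5.0000, 0).

z∈(-5.0000,0).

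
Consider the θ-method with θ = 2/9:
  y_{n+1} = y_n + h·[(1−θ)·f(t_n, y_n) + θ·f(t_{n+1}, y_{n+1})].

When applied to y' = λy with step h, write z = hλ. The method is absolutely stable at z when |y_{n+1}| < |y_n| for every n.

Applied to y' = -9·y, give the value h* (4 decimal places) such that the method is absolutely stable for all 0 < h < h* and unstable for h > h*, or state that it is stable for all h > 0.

On y'=λy, z=hλ:
  y_{n+1} = y_n + z·[7/9·y_n + 2/9·y_{n+1}] ⇒ (1 − 2/9z)y_{n+1} = (1 + 7/9z)y_n
  R(z) = (1 + 7/9z)/(1 − 2/9z).

Find x<0 with |R(x)|<1.
x=-0.77: |R|=0.3425
R=−1: 1+7/9x = −1+2/9x ⇒ -5/9x=2 ⇒ x=2/(-5/9)=-3.6000
Confirm numerically:
  x=-3.444: |R|=0.95091 <1
  x=-2.920: |R|=0.77089 <1
  x=-2.616: |R|=0.65430 <1
  x=-1.857: |R|=0.31454 <1
  x=-3.975: |R|=1.11062 >1
  x=-3.860: |R|=1.07775 >1
  x=-3.847: |R|=1.07398 >1
So |R|<1 on (-3.6000, 0).

(-3.6000,0); λ=-9 ⇒ h* = (18/5)/9 = 0.4000.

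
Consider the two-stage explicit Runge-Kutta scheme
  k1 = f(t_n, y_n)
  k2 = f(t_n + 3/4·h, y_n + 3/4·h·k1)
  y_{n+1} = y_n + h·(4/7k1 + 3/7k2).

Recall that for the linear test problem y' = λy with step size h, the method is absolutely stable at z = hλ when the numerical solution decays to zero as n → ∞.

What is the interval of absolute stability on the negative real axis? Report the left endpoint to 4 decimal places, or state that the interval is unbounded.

(-3.1111, 0).

Test eqn y'=λy, z=hλ:
  k1=λy_n ⇒ h·k1=z·y_n;  k2=λ(1+3/4z)y_n ⇒ h·k2=z(1+3/4z)y_n
  y_{n+1}/y_n = 1 + 4/7z + 3/7z(1+3/4z) = 1 + z + 9/28z²
  Hence R(z) = 1 + z + 9/28z².

Find x<0 with |R(x)|<1.
x=-0.95: |R|=0.3401
R=1: x+9/28x²=0 ⇒ x=−28/9=-3.1111; min R=1−1/(4·9/28)=0.2222>−1
Confirm numerically:
  x=-2.441: |R|=0.47423 <1
  x=-1.748: |R|=0.23413 <1
  x=-1.295: |R|=0.24404 <1
  x=-3.641: |R|=1.62014 >1
  x=-3.573: |R|=1.53046 >1
  x=-3.379: |R|=1.29096 >1
So |R|<1 on (-3.1111, 0).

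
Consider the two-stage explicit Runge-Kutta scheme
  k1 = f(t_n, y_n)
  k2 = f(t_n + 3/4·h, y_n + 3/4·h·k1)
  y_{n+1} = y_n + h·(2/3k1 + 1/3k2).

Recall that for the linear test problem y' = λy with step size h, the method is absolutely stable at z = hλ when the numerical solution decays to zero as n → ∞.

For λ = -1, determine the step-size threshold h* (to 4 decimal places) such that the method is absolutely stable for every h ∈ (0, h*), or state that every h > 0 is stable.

(-4.0000,0); λ=-1 ⇒ h* = (4)/1 = 4.0000.

With y'=λy (z=hλ):
  k1=λy_n ⇒ h·k1=z·y_n;  k2=λ(1+3/4z)y_n ⇒ h·k2=z(1+3/4z)y_n
  y_{n+1}/y_n = 1 + 2/3z + 1/3z(1+3/4z) = 1 + z + 1/4z²
  R(z) = 1 + z + 1/4z².

Find x<0 with |R(x)|<1.
x=-0.94: |R|=0.2809
R=1: x+1/4x²=0 ⇒ x=−4=-4.0000; min R=1−1/(4·1/4)=0.0000>−1
Confirm numerically:
  x=-3.053: |R|=0.27720 <1
  x=-1.870: |R|=0.00423 <1
  x=-1.749: |R|=0.01575 <1
  x=-4.500: |R|=1.56250 >1
  x=-4.035: |R|=1.03531 >1
  x=-4.025: |R|=1.02516 >1
Stable set (-4.0000, 0).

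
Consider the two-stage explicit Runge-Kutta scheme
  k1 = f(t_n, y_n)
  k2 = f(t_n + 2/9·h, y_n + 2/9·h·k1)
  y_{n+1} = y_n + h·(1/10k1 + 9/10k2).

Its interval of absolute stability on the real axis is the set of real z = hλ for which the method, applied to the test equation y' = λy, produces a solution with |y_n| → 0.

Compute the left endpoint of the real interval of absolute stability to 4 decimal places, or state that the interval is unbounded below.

z* = -5.0000.

Set f=λy, z=hλ:
  k1=λy_n ⇒ h·k1=z·y_n;  k2=λ(1+2/9z)y_n ⇒ h·k2=z(1+2/9z)y_n
  y_{n+1}/y_n = 1 + 1/10z + 9/10z(1+2/9z) = 1 + z + 1/5z²
  Hence R(z) = 1 + z + 1/5z².

Boundary: |R(x)|=1, x<0.
x=-1.38: |R|=0.0009
R=1: x+1/5x²=0 ⇒ x=−5=-5.0000; min R=1−1/(4·1/5)=-0.2500>−1
Confirm numerically:
  x=-4.514: |R|=0.56124 <1
  x=-4.388: |R|=0.46291 <1
  x=-3.204: |R|=0.15088 <1
  x=-5.547: |R|=1.60684 >1
  x=-5.333: |R|=1.35518 >1
  x=-5.296: |R|=1.31352 >1
So |R|<1 on (-5.0000, 0).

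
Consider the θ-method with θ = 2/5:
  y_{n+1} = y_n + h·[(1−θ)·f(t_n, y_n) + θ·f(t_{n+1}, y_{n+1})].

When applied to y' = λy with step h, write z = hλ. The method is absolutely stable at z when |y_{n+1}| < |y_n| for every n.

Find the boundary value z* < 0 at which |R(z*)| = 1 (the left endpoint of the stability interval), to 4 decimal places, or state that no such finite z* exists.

left endpoint -10.0000.

On y'=λy, z=hλ:
  y_{n+1} = y_n + z·[3/5·y_n + 2/5·y_{n+1}] ⇒ (1 − 2/5z)y_{n+1} = (1 + 3/5z)y_n
  Hence R(z) = (1 + 3/5z)/(1 − 2/5z).

Need |R(x)|<1, x<0.
x=-1.69: |R|=0.0084
R=−1: 1+3/5x = −1+2/5x ⇒ -1/5x=2 ⇒ x=2/(-1/5)=-10.0000
Confirm numerically:
  x=-9.209: |R|=0.96622 <1
  x=-6.484: |R|=0.80432 <1
  x=-4.718: |R|=0.63411 <1
  x=-10.564: |R|=1.02159 >1
  x=-10.257: |R|=1.01007 >1
Stable set (-10.0000, 0).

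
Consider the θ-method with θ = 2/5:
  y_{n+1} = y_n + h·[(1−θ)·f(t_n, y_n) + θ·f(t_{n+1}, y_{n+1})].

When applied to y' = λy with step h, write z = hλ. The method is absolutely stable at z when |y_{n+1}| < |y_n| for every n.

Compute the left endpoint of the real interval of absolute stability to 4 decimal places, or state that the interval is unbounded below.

z* = -10.0000.

On y'=λy, z=hλ:
  y_{n+1} = y_n + z·[3/5·y_n + 2/5·y_{n+1}] ⇒ (1 − 2/5z)y_{n+1} = (1 + 3/5z)y_n
  R(z) = (1 + 3/5z)/(1 − 2/5z).

Solve |R(x)|<1 on ℝ⁻.
x=-1.62: |R|=0.0170
R=−1: 1+3/5x = −1+2/5x ⇒ -1/5x=2 ⇒ x=2/(-1/5)=-10.0000
Confirm numerically:
  x=-9.523: |R|=0.98016 <1
  x=-6.445: |R|=0.80129 <1
  x=-4.818: |R|=0.64594 <1
  x=-10.577: |R|=1.02206 >1
  x=-10.278: |R|=1.01088 >1
  x=-10.138: |R|=1.00546 >1
Interval (-10.0000, 0).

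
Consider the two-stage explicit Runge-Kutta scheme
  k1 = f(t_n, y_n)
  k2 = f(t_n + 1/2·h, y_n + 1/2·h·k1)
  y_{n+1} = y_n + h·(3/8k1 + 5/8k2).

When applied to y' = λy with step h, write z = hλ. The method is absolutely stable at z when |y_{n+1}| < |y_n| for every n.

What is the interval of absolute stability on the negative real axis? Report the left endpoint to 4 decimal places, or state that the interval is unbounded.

With y'=λy (z=hλ):
  k1=λy_n ⇒ h·k1=z·y_n;  k2=λ(1+1/2z)y_n ⇒ h·k2=z(1+1/2z)y_n
  y_{n+1}/y_n = 1 + 3/8z + 5/8z(1+1/2z) = 1 + z + 5/16z²
  Hence R(z) = 1 + z + 5/16z².

Find x<0 with |R(x)|<1.
x=-0.36: |R|=0.6805
R=1: x+5/16x²=0 ⇒ x=−16/5=-3.2000; min R=1−1/(4·5/16)=0.2000>−1
Confirm numerically:
  x=-2.875: |R|=0.70801 <1
  x=-1.947: |R|=0.23763 <1
  x=-1.472: |R|=0.20512 <1
  x=-3.560: |R|=1.40050 >1
  x=-3.504: |R|=1.33288 >1
  x=-3.438: |R|=1.25570 >1
So |R|<1 on (-3.2000, 0).

(-3.2000, 0).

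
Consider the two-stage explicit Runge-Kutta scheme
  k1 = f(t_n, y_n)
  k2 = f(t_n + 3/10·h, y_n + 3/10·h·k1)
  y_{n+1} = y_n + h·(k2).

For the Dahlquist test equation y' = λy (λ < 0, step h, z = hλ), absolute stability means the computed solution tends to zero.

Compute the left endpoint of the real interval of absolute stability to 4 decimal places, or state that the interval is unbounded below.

Test eqn y'=λy, z=hλ:
  k1=λy_n ⇒ h·k1=z·y_n;  k2=λ(1+3/10z)y_n ⇒ h·k2=z(1+3/10z)y_n
  y_{n+1}/y_n = 1 + z(1+3/10z) = 1 + z + 3/10z²
  R(z) = 1 + z + 3/10z².

Find x<0 with |R(x)|<1.
x=-0.88: |R|=0.3523
R=1: x+3/10x²=0 ⇒ x=−10/3=-3.3333; min R=1−1/(4·3/10)=0.1667>−1
Confirm numerically:
  x=-2.842: |R|=0.58109 <1
  x=-1.447: |R|=0.18114 <1
  x=-1.416: |R|=0.18552 <1
  x=-3.568: |R|=1.25119 >1
  x=-3.370: |R|=1.03707 >1
Stable set (-3.3333, 0).

left endpoint -3.3333.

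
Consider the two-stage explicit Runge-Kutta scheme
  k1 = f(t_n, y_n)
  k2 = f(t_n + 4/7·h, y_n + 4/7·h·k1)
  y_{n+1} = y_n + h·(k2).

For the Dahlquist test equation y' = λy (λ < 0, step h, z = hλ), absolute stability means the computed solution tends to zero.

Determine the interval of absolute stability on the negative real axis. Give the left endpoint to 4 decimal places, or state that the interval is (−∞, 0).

Set f=λy, z=hλ:
  k1=λy_n ⇒ h·k1=z·y_n;  k2=λ(1+4/7z)y_n ⇒ h·k2=z(1+4/7z)y_n
  y_{n+1}/y_n = 1 + z(1+4/7z) = 1 + z + 4/7z²
  R(z) = 1 + z + 4/7z².

Find x<0 with |R(x)|<1.
x=-1.38: |R|=0.7082
R=1: x+4/7x²=0 ⇒ x=−7/4=-1.7500; min R=1−1/(4·4/7)=0.5625>−1
Confirm numerically:
  x=-1.708: |R|=0.95901 <1
  x=-1.400: |R|=0.72000 <1
  x=-1.181: |R|=0.61601 <1
  x=-2.075: |R|=1.38536 >1
  x=-1.885: |R|=1.14541 >1
  x=-1.876: |R|=1.13507 >1
Interval (-1.7500, 0).

z∈(-1.7500,0).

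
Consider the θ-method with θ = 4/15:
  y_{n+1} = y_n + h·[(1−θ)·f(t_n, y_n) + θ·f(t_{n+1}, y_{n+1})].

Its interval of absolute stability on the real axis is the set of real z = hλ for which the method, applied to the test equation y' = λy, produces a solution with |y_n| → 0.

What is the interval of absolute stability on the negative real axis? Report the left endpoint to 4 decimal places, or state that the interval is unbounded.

(-4.2857, 0).

With y'=λy (z=hλ):
  y_{n+1} = y_n + z·[11/15·y_n + 4/15·y_{n+1}] ⇒ (1 − 4/15z)y_{n+1} = (1 + 11/15z)y_n
  Hence R(z) = (1 + 11/15z)/(1 − 4/15z).

Need |R(x)|<1, x<0.
x=-0.64: |R|=0.4533
R=−1: 1+11/15x = −1+4/15x ⇒ -7/15x=2 ⇒ x=2/(-7/15)=-4.2857
Confirm numerically:
  x=-4.147: |R|=0.96926 <1
  x=-3.351: |R|=0.76965 <1
  x=-2.165: |R|=0.37257 <1
  x=-1.871: |R|=0.24822 <1
  x=-4.741: |R|=1.09383 >1
  x=-4.430: |R|=1.03087 >1
Interval (-4.2857, 0).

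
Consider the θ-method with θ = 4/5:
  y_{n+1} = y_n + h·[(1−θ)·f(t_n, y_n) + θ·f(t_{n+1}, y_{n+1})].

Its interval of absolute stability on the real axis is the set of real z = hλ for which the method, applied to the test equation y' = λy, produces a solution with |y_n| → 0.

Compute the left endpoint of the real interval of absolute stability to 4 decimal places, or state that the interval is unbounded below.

Set f=λy, z=hλ:
  y_{n+1} = y_n + z·[1/5·y_n + 4/5·y_{n+1}] ⇒ (1 − 4/5z)y_{n+1} = (1 + 1/5z)y_n
  Hence R(z) = (1 + 1/5z)/(1 − 4/5z).

Find x<0 with |R(x)|<1.
x=-0.99: |R|=0.4475
x=-2: |R|=0.2308
x=-10: |R|=0.1111
x=-100: |R|=0.2346
θ=4/5≥1/2 ⇒ |1+1/5x|<|1−4/5x| ∀x<0 ⇒ unbounded interval.

unbounded; (−∞, 0).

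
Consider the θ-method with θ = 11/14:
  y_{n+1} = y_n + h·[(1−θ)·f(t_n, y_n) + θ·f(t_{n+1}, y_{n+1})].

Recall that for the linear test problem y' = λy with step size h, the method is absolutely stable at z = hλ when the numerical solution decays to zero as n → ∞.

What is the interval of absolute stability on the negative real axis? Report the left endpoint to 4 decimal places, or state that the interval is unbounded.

(−∞, 0) — no finite endpoint.

Test eqn y'=λy, z=hλ:
  y_{n+1} = y_n + z·[3/14·y_n + 11/14·y_{n+1}] ⇒ (1 − 11/14z)y_{n+1} = (1 + 3/14z)y_n
  ⇒ R(z) = (1 + 3/14z)/(1 − 11/14z).

Boundary: |R(x)|=1, x<0.
x=-0.53: |R|=0.6258
x=-2: |R|=0.2222
x=-10: |R|=0.1290
x=-100: |R|=0.2567
θ=11/14≥1/2 ⇒ |1+3/14x|<|1−11/14x| ∀x<0 ⇒ interval (−∞,0).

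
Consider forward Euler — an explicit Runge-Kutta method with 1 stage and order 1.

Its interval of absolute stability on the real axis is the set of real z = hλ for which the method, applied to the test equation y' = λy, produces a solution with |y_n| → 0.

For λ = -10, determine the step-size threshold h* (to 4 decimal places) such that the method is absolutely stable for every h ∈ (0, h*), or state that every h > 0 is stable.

Test eqn y'=λy, z=hλ:
  order 1, 1-stage ⇒ R(z)=1+z
  (e.g. R(-1.24)=-0.24000, |R|=0.24000)

Find x<0 with |R(x)|<1.
x=-1.24: |R|=0.2400
|R(-2.4)|=1.4000 |R(-2.26)|=1.2600 |R(-1.79)|=0.7900
Bisect:
  x_lo=-2.6700 |R|=1.6700  x_hi=-0.2080 |R|=0.7920
  mid=-1.43904 |R|=0.43904 →hi
  mid=-2.05454 |R|=1.05454 →lo
  mid=-1.74679 |R|=0.74679 →hi
  mid=-1.90067 |R|=0.90067 →hi
  mid=-1.97760 |R|=0.97760 →hi
  mid=-2.01607 |R|=1.01607 →lo
  mid=-1.99684 |R|=0.99684 →hi
  mid=-2.00646 |R|=1.00646 →lo
  mid=-2.00165 |R|=1.00165 →lo
  mid=-1.99924 |R|=0.99924 →hi
  ...
  [-2.00014,-1.99999] ⇒ x*=-2.0000
So |R|<1 on (-2.0000, 0).

(-2.0000,0); λ=-10 ⇒ h* = 0.2000.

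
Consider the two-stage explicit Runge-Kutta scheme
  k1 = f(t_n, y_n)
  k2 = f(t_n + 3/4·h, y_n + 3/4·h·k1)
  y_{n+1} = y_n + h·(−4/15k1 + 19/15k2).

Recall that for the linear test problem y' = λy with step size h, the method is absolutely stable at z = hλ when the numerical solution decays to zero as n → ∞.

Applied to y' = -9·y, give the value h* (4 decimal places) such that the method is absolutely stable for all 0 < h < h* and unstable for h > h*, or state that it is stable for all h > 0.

(-1.0526,0); λ=-9 ⇒ h* = (20/19)/9 = 0.1170.

Set f=λy, z=hλ:
  k1=λy_n ⇒ h·k1=z·y_n;  k2=λ(1+3/4z)y_n ⇒ h·k2=z(1+3/4z)y_n
  y_{n+1}/y_n = 1 − 4/15z + 19/15z(1+3/4z) = 1 + z + 19/20z²
  R(z) = 1 + z + 19/20z².

Solve |R(x)|<1 on ℝ⁻.
x=-0.6: |R|=0.7420
R=1: x+19/20x²=0 ⇒ x=−20/19=-1.0526; min R=1−1/(4·19/20)=0.7368>−1
Confirm numerically:
  x=-0.718: |R|=0.77175 <1
  x=-0.683: |R|=0.76016 <1
  x=-0.660: |R|=0.75382 <1
  x=-1.652: |R|=1.94065 >1
  x=-1.212: |R|=1.18350 >1
So |R|<1 on (-1.0526, 0).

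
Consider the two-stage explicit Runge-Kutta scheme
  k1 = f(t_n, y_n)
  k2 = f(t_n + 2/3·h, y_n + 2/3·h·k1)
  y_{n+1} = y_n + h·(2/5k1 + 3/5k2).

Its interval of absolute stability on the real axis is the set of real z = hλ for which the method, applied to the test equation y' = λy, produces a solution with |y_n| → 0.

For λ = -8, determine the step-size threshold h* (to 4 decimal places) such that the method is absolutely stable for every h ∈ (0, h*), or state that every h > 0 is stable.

Set f=λy, z=hλ:
  k1=λy_n ⇒ h·k1=z·y_n;  k2=λ(1+2/3z)y_n ⇒ h·k2=z(1+2/3z)y_n
  y_{n+1}/y_n = 1 + 2/5z + 3/5z(1+2/3z) = 1 + z + 2/5z²
  so R(z) = 1 + z + 2/5z².

Boundary: |R(x)|=1, x<0.
x=-0.37: |R|=0.6848
R=1: x+2/5x²=0 ⇒ x=−5/2=-2.5000; min R=1−1/(4·2/5)=0.3750>−1
Confirm numerically:
  x=-2.375: |R|=0.88125 <1
  x=-2.102: |R|=0.66536 <1
  x=-1.820: |R|=0.50496 <1
  x=-1.718: |R|=0.46261 <1
  x=-3.062: |R|=1.68834 >1
  x=-2.982: |R|=1.57493 >1
  x=-2.530: |R|=1.03036 >1
Stable set (-2.5000, 0).

(-2.5000,0); λ=-8 ⇒ h* = (5/2)/8 = 0.3125.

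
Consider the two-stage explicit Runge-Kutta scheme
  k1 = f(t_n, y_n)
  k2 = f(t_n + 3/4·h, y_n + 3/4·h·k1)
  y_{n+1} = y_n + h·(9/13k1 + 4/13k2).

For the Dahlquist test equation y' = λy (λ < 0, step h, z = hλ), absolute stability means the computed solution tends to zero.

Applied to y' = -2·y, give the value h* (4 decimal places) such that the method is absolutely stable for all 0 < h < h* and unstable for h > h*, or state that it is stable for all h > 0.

(-4.3333,0); λ=-2 ⇒ h* = (13/3)/2 = 2.1667.

On y'=λy, z=hλ:
  k1=λy_n ⇒ h·k1=z·y_n;  k2=λ(1+3/4z)y_n ⇒ h·k2=z(1+3/4z)y_n
  y_{n+1}/y_n = 1 + 9/13z + 4/13z(1+3/4z) = 1 + z + 3/13z²
  so R(z) = 1 + z + 3/13z².

Need |R(x)|<1, x<0.
x=-1.36: |R|=0.0668
R=1: x+3/13x²=0 ⇒ x=−13/3=-4.3333; min R=1−1/(4·3/13)=-0.0833>−1
Confirm numerically:
  x=-2.709: |R|=0.01546 <1
  x=-2.041: |R|=0.07969 <1
  x=-1.745: |R|=0.04230 <1
  x=-4.780: |R|=1.49271 >1
  x=-4.425: |R|=1.09361 >1
  x=-4.398: |R|=1.06563 >1
Interval (-4.3333, 0).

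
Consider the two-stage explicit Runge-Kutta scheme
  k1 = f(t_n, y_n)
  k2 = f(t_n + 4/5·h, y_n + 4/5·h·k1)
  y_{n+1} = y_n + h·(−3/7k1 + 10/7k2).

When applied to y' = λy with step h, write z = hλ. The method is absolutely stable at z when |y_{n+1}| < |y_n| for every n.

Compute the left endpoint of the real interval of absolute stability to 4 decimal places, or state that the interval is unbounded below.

z* = -0.8750.

Set f=λy, z=hλ:
  k1=λy_n ⇒ h·k1=z·y_n;  k2=λ(1+4/5z)y_n ⇒ h·k2=z(1+4/5z)y_n
  y_{n+1}/y_n = 1 − 3/7z + 10/7z(1+4/5z) = 1 + z + 8/7z²
  so R(z) = 1 + z + 8/7z².

Boundary: |R(x)|=1, x<0.
x=-1.39: |R|=1.8181
R=1: x+8/7x²=0 ⇒ x=−7/8=-0.8750; min R=1−1/(4·8/7)=0.7812>−1
Confirm numerically:
  x=-0.756: |R|=0.89718 <1
  x=-0.646: |R|=0.83093 <1
  x=-0.514: |R|=0.78794 <1
  x=-0.360: |R|=0.78811 <1
  x=-1.432: |R|=1.91157 >1
  x=-0.979: |R|=1.11636 >1
So |R|<1 on (-0.8750, 0).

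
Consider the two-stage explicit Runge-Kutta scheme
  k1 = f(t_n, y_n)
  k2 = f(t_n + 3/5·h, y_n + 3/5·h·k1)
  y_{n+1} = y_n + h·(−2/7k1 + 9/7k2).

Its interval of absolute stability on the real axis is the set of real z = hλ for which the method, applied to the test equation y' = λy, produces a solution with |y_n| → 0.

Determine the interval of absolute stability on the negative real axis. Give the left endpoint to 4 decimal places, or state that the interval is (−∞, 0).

With y'=λy (z=hλ):
  k1=λy_n ⇒ h·k1=z·y_n;  k2=λ(1+3/5z)y_n ⇒ h·k2=z(1+3/5z)y_n
  y_{n+1}/y_n = 1 − 2/7z + 9/7z(1+3/5z) = 1 + z + 27/35z²
  so R(z) = 1 + z + 27/35z².

Solve |R(x)|<1 on ℝ⁻.
x=-0.97: |R|=0.7558
R=1: x+27/35x²=0 ⇒ x=−35/27=-1.2963; min R=1−1/(4·27/35)=0.6759>−1
Confirm numerically:
  x=-1.102: |R|=0.83483 <1
  x=-0.762: |R|=0.68593 <1
  x=-0.670: |R|=0.67629 <1
  x=-0.611: |R|=0.67699 <1
  x=-1.835: |R|=1.76257 >1
  x=-1.424: |R|=1.14028 >1
  x=-1.318: |R|=1.02207 >1
Interval (-1.2963, 0).

(-1.2963, 0).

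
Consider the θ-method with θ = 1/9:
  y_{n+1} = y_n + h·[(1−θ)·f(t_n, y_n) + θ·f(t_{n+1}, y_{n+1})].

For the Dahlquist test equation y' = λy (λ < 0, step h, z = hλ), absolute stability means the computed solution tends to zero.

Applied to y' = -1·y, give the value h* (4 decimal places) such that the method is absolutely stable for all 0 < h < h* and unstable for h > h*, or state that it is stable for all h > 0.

(-2.5714,0); λ=-1 ⇒ h* = (18/7)/1 = 2.5714.

Test eqn y'=λy, z=hλ:
  y_{n+1} = y_n + z·[8/9·y_n + 1/9·y_{n+1}] ⇒ (1 − 1/9z)y_{n+1} = (1 + 8/9z)y_n
  ⇒ R(z) = (1 + 8/9z)/(1 − 1/9z).

Find x<0 with |R(x)|<1.
x=-1.44: |R|=0.2414
R=−1: 1+8/9x = −1+1/9x ⇒ -7/9x=2 ⇒ x=2/(-7/9)=-2.5714
Confirm numerically:
  x=-2.473: |R|=0.93995 <1
  x=-2.314: |R|=0.84073 <1
  x=-1.306: |R|=0.14050 <1
  x=-1.083: |R|=0.03332 <1
  x=-2.960: |R|=1.22742 >1
  x=-2.792: |R|=1.13094 >1
  x=-2.783: |R|=1.12569 >1
So |R|<1 on (-2.5714, 0).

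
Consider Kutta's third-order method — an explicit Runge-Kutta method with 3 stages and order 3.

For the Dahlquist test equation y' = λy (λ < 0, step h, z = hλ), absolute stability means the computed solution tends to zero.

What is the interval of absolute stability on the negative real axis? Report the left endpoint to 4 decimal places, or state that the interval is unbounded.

With y'=λy (z=hλ):
  order 3, 3-stage ⇒ R(z)=1+z+z^2/2+z^3/6
  (e.g. R(-0.94)=0.36337, |R|=0.36337)

Boundary: |R(x)|=1, x<0.
x=-0.94: |R|=0.3634
|R(-2.68)|=1.2969 |R(-1.24)|=0.2110 |R(-0.84)|=0.4140
Bisect:
  x_lo=-2.9873 |R|=1.9683  x_hi=-0.0677 |R|=0.9346
  mid=-1.52748 |R|=0.04513 →hi
  mid=-2.25738 |R|=0.62667 →hi
  mid=-2.62233 |R|=1.18947 →lo
  mid=-2.43985 |R|=0.88410 →hi
  mid=-2.53109 |R|=1.03041 →lo
  mid=-2.48547 |R|=0.95571 →hi
  mid=-2.50828 |R|=0.99267 →hi
  ...
  [-2.51291,-2.51273] ⇒ x*=-2.5127
So |R|<1 on (-2.5127, 0).

(-2.5127, 0).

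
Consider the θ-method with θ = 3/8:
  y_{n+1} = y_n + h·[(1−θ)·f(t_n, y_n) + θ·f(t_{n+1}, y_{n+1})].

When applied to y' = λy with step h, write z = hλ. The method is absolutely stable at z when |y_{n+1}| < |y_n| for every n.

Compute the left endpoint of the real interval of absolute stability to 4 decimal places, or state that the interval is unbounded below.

z* = -8.0000.

On y'=λy, z=hλ:
  y_{n+1} = y_n + z·[5/8·y_n + 3/8·y_{n+1}] ⇒ (1 − 3/8z)y_{n+1} = (1 + 5/8z)y_n
  so R(z) = (1 + 5/8z)/(1 − 3/8z).

Find x<0 with |R(x)|<1.
x=-1.32: |R|=0.1171
R=−1: 1+5/8x = −1+3/8x ⇒ -1/4x=2 ⇒ x=2/(-1/4)=-8.0000
Confirm numerically:
  x=-5.652: |R|=0.81183 <1
  x=-4.395: |R|=0.65966 <1
  x=-3.376: |R|=0.48985 <1
  x=-8.308: |R|=1.01871 >1
  x=-8.171: |R|=1.01052 >1
Interval (-8.0000, 0).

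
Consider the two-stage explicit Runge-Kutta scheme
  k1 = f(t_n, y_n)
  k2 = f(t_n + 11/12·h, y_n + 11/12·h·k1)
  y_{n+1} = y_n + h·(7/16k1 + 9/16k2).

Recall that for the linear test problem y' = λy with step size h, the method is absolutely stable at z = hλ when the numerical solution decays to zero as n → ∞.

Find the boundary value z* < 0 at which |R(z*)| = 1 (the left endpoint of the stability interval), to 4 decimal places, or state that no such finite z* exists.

z* = -1.9394.

With y'=λy (z=hλ):
  k1=λy_n ⇒ h·k1=z·y_n;  k2=λ(1+11/12z)y_n ⇒ h·k2=z(1+11/12z)y_n
  y_{n+1}/y_n = 1 + 7/16z + 9/16z(1+11/12z) = 1 + z + 33/64z²
  R(z) = 1 + z + 33/64z².

Need |R(x)|<1, x<0.
x=-1.1: |R|=0.5239
R=1: x+33/64x²=0 ⇒ x=−64/33=-1.9394; min R=1−1/(4·33/64)=0.5152>−1
Confirm numerically:
  x=-1.634: |R|=0.74270 <1
  x=-1.339: |R|=0.58547 <1
  x=-0.961: |R|=0.51519 <1
  x=-0.906: |R|=0.51724 <1
  x=-2.495: |R|=1.71478 >1
  x=-2.391: |R|=1.55677 >1
  x=-2.139: |R|=1.22015 >1
Interval (-1.9394, 0).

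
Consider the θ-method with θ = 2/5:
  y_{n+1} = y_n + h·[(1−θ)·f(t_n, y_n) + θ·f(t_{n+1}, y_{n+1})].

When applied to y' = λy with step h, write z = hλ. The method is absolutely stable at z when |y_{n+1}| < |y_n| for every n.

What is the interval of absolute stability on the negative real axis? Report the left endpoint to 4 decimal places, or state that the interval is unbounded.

Set f=λy, z=hλ:
  y_{n+1} = y_n + z·[3/5·y_n + 2/5·y_{n+1}] ⇒ (1 − 2/5z)y_{n+1} = (1 + 3/5z)y_n
  ⇒ R(z) = (1 + 3/5z)/(1 − 2/5z).

Boundary: |R(x)|=1, x<0.
x=-1.67: |R|=0.0012
R=−1: 1+3/5x = −1+2/5x ⇒ -1/5x=2 ⇒ x=2/(-1/5)=-10.0000
Confirm numerically:
  x=-9.862: |R|=0.99442 <1
  x=-9.614: |R|=0.98407 <1
  x=-4.732: |R|=0.63579 <1
  x=-4.080: |R|=0.55015 <1
  x=-10.467: |R|=1.01801 >1
  x=-10.374: |R|=1.01453 >1
Interval (-10.0000, 0).

(-10.0000, 0).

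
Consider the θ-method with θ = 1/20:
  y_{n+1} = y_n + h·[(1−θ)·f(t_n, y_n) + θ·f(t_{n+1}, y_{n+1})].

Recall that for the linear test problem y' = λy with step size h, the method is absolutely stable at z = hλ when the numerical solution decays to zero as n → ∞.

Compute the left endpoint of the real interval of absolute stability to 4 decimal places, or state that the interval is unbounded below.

left endpoint -2.2222.

With y'=λy (z=hλ):
  y_{n+1} = y_n + z·[19/20·y_n + 1/20·y_{n+1}] ⇒ (1 − 1/20z)y_{n+1} = (1 + 19/20z)y_n
  R(z) = (1 + 19/20z)/(1 − 1/20z).

Solve |R(x)|<1 on ℝ⁻.
x=-1.4: |R|=0.3084
R=−1: 1+19/20x = −1+1/20x ⇒ -9/10x=2 ⇒ x=2/(-9/10)=-2.2222
Confirm numerically:
  x=-1.458: |R|=0.35893 <1
  x=-1.279: |R|=0.20212 <1
  x=-1.229: |R|=0.15785 <1
  x=-1.067: |R|=0.01296 <1
  x=-2.800: |R|=1.45614 >1
  x=-2.348: |R|=1.10131 >1
Stable set (-2.2222, 0).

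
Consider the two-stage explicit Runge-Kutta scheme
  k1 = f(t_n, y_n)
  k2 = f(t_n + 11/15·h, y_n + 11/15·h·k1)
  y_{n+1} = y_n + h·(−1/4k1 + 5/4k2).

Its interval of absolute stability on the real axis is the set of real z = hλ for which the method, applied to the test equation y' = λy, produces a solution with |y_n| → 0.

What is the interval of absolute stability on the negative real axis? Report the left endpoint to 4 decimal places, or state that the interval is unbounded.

(-1.0909, 0).

On y'=λy, z=hλ:
  k1=λy_n ⇒ h·k1=z·y_n;  k2=λ(1+11/15z)y_n ⇒ h·k2=z(1+11/15z)y_n
  y_{n+1}/y_n = 1 − 1/4z + 5/4z(1+11/15z) = 1 + z + 11/12z²
  ⇒ R(z) = 1 + z + 11/12z².

Solve |R(x)|<1 on ℝ⁻.
x=-1.65: |R|=1.8456
R=1: x+11/12x²=0 ⇒ x=−12/11=-1.0909; min R=1−1/(4·11/12)=0.7273>−1
Confirm numerically:
  x=-0.898: |R|=0.84120 <1
  x=-0.771: |R|=0.77390 <1
  x=-0.730: |R|=0.75849 <1
  x=-0.661: |R|=0.73951 <1
  x=-1.263: |R|=1.19924 >1
  x=-1.216: |R|=1.13943 >1
  x=-1.120: |R|=1.02987 >1
Stable set (-1.0909, 0).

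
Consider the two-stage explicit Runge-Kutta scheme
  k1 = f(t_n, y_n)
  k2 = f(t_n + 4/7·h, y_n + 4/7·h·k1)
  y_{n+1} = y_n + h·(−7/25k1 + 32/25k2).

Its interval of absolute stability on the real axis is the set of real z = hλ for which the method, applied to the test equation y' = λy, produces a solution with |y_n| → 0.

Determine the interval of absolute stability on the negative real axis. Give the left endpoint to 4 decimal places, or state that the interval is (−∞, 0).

On y'=λy, z=hλ:
  k1=λy_n ⇒ h·k1=z·y_n;  k2=λ(1+4/7z)y_n ⇒ h·k2=z(1+4/7z)y_n
  y_{n+1}/y_n = 1 − 7/25z + 32/25z(1+4/7z) = 1 + z + 128/175z²
  so R(z) = 1 + z + 128/175z².

Boundary: |R(x)|=1, x<0.
x=-1.54: |R|=1.1947
R=1: x+128/175x²=0 ⇒ x=−175/128=-1.3672; min R=1−1/(4·128/175)=0.6582>−1
Confirm numerically:
  x=-1.244: |R|=0.88791 <1
  x=-0.981: |R|=0.72290 <1
  x=-0.835: |R|=0.67497 <1
  x=-1.928: |R|=1.79085 >1
  x=-1.771: |R|=1.52308 >1
  x=-1.731: |R|=1.46062 >1
Stable set (-1.3672, 0).

(-1.3672, 0).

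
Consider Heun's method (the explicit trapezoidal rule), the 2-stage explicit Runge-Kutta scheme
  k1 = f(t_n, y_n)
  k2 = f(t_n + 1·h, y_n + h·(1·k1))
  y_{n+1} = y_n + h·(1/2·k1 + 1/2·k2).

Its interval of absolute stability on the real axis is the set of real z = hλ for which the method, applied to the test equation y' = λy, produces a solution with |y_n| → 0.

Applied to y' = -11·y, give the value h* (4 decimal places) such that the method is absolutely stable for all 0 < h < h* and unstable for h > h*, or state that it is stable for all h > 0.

(-2.0000,0); λ=-11 ⇒ h* = 0.1818.

With y'=λy (z=hλ):
  order 2, 2-stage ⇒ R(z)=1+z+z^2/2
  (e.g. R(-1.77)=0.79645, |R|=0.79645)

Solve |R(x)|<1 on ℝ⁻.
x=-1.77: |R|=0.7964
|R(-1.84)|=0.8528 |R(-1.56)|=0.6568 |R(-0.55)|=0.6013
Bisect:
  x_lo=-2.8799 |R|=2.2671  x_hi=-0.3091 |R|=0.7387
  mid=-1.59454 |R|=0.67674 →hi
  mid=-2.23724 |R|=1.26538 →lo
  mid=-1.91589 |R|=0.91943 →hi
  mid=-2.07656 |R|=1.07949 →lo
  mid=-1.99623 |R|=0.99623 →hi
  mid=-2.03639 |R|=1.03706 →lo
  mid=-2.01631 |R|=1.01644 →lo
  mid=-2.00627 |R|=1.00629 →lo
  ...
  [-2.00015,-1.99999] ⇒ x*=-2.0000
Interval (-2.0000, 0).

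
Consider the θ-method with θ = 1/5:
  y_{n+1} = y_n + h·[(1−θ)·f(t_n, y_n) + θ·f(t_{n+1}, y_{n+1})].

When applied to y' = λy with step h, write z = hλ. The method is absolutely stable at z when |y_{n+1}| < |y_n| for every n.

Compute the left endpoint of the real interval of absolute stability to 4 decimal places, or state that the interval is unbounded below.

z* = -3.3333.

With y'=λy (z=hλ):
  y_{n+1} = y_n + z·[4/5·y_n + 1/5·y_{n+1}] ⇒ (1 − 1/5z)y_{n+1} = (1 + 4/5z)y_n
  so R(z) = (1 + 4/5z)/(1 − 1/5z).

Boundary: |R(x)|=1, x<0.
x=-1.46: |R|=0.1300
R=−1: 1+4/5x = −1+1/5x ⇒ -3/5x=2 ⇒ x=2/(-3/5)=-3.3333
Confirm numerically:
  x=-3.126: |R|=0.92346 <1
  x=-1.800: |R|=0.32353 <1
  x=-1.595: |R|=0.20925 <1
  x=-1.546: |R|=0.18087 <1
  x=-3.621: |R|=1.10010 >1
  x=-3.618: |R|=1.09909 >1
  x=-3.397: |R|=1.02275 >1
Interval (-3.3333, 0).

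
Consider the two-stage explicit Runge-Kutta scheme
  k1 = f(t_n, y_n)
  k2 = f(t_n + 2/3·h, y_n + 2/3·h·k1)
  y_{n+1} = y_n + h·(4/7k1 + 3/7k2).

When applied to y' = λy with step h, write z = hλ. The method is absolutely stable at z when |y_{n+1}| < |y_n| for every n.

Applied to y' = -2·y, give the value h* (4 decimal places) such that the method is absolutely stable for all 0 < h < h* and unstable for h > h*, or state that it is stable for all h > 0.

Set f=λy, z=hλ:
  k1=λy_n ⇒ h·k1=z·y_n;  k2=λ(1+2/3z)y_n ⇒ h·k2=z(1+2/3z)y_n
  y_{n+1}/y_n = 1 + 4/7z + 3/7z(1+2/3z) = 1 + z + 2/7z²
  so R(z) = 1 + z + 2/7z².

Need |R(x)|<1, x<0.
x=-1.1: |R|=0.2457
R=1: x+2/7x²=0 ⇒ x=−7/2=-3.5000; min R=1−1/(4·2/7)=0.1250>−1
Confirm numerically:
  x=-3.271: |R|=0.78598 <1
  x=-3.176: |R|=0.70599 <1
  x=-1.521: |R|=0.13998 <1
  x=-3.738: |R|=1.25418 >1
  x=-3.731: |R|=1.24625 >1
Interval (-3.5000, 0).

(-3.5000,0); λ=-2 ⇒ h* = (7/2)/2 = 1.7500.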